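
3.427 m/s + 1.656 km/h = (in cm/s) 3.427 m/s is already in m/s. 1 km/h = 0.27777778 m/s, so 1.656 km/h = 1.656 * 0.27777778 = 0.46 m/s. Sum: 3.427 + 0.46 = 3.887 m/s. 1 cm/s = 0.01 m/s, so 3.887 m/s = 3.887 / 0.01 = 388.7 cm/s. Final answer: 388.7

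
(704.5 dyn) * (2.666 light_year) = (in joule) 1.777e+14. Check: 1 dyn = 1e-05 N, so 704.5 dyn = 704.5 * 1e-05 = 0.007045 N. 1 light_year = 9.4607305e+15 m, so 2.666 light_year = 2.666 * 9.4607305e+15 = 2.5222307e+16 m. Combine: 0.007045 N * 2.5222307e+16 m = 1.7769116e+14 J. 1.7769116e+14 J = 1.7769116e+14 joule ≈ 1.777e+14 joule (4 s.f.).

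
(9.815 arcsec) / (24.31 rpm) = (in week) 3.091e-11. Check: 1 arcsec = 4.8481368e-06 rad, so 9.815 arcsec = 9.815 * 4.8481368e-06 = 4.7584463e-05 rad. 1 rpm = 0.10471976 rad/s, so 24.31 rpm = 24.31 * 0.10471976 = 2.5457372 rad/s. Combine: 4.7584463e-05 rad / 2.5457372 rad/s = 1.869182e-05 s. 1 week = 604800 s, so 1.869182e-05 s = 1.869182e-05 / 604800 = 3.0905787e-11 week ≈ 3.091e-11 week (4 s.f.).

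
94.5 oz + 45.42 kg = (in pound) 1 oz = 0.028349523 kg, so 94.5 oz = 94.5 * 0.028349523 = 2.6790299 kg. 45.42 kg is already in kg. Sum: 2.6790299 + 45.42 = 48.09903 kg. 1 pound = 0.45359237 kg, so 48.09903 kg = 48.09903 / 0.45359237 = 106.04021 pound ≈ 106 pound (4 s.f.). Final answer: 106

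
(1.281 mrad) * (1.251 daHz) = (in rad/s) 0.01603. Check: 1 mrad = 0.001 rad, so 1.281 mrad = 1.281 * 0.001 = 0.001281 rad. 1 daHz = 10 Hz, so 1.251 daHz = 1.251 * 10 = 12.51 Hz. Combine: 0.001281 rad * 12.51 Hz = 0.01602531 rad/s. Result: 0.01602531 rad/s ≈ 0.01603 rad/s (4 s.f.).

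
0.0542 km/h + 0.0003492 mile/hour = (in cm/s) 1.521. Check: 1 km/h = 0.27777778 m/s, so 0.0542 km/h = 0.0542 * 0.27777778 = 0.015055556 m/s. 1 mile/hour = 0.44704 m/s, so 0.0003492 mile/hour = 0.0003492 * 0.44704 = 0.00015610637 m/s. Sum: 0.015055556 + 0.00015610637 = 0.015211662 m/s. 1 cm/s = 0.01 m/s, so 0.015211662 m/s = 0.015211662 / 0.01 = 1.5211662 cm/s ≈ 1.521 cm/s (4 s.f.).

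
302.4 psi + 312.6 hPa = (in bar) 1 psi = 6894.7573 Pa, so 302.4 psi = 302.4 * 6894.7573 = 2084974.6 Pa. 1 hPa = 100 Pa, so 312.6 hPa = 312.6 * 100 = 31260 Pa. Sum: 2084974.6 + 31260 = 2116234.6 Pa. 1 bar = 100000 Pa, so 2116234.6 Pa = 2116234.6 / 100000 = 21.162346 bar ≈ 21.16 bar (4 s.f.). Final answer: 21.16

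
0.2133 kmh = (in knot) 0.1152. Check: 1 kmh = 0.27777778 m/s, so 0.2133 kmh = 0.2133 * 0.27777778 = 0.05925 m/s. 1 knot = 0.51444444 m/s, so 0.05925 m/s = 0.05925 / 0.51444444 = 0.11517279 knot ≈ 0.1152 knot (4 s.f.).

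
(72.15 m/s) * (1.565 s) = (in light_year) 1.194e-14. Check: 72.15 m/s is already in m/s. 1.565 s is already in s. Combine: 72.15 m/s * 1.565 s = 112.91475 m. 1 light_year = 9.4607305e+15 m, so 112.91475 m = 112.91475 / 9.4607305e+15 = 1.1935098e-14 light_year ≈ 1.194e-14 light_year (4 s.f.).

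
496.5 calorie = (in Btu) 1.969. Check: 1 calorie = 4.184 J, so 496.5 calorie = 496.5 * 4.184 = 2077.356 J. 1 Btu = 1055.0559 J, so 2077.356 J = 2077.356 / 1055.0559 = 1.9689536 Btu ≈ 1.969 Btu (4 s.f.).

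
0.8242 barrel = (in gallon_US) 1 barrel = 0.15898729 m^3, so 0.8242 barrel = 0.8242 * 0.15898729 = 0.13103733 m^3. 1 gallon_US = 0.0037854118 m^3, so 0.13103733 m^3 = 0.13103733 / 0.0037854118 = 34.6164 gallon_US ≈ 34.62 gallon_US (4 s.f.). Final answer: 34.62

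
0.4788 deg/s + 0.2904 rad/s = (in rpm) 2.853. Check: 1 deg/s = 0.017453293 rad/s, so 0.4788 deg/s = 0.4788 * 0.017453293 = 0.0083566365 rad/s. 0.2904 rad/s is already in rad/s. Sum: 0.0083566365 + 0.2904 = 0.29875664 rad/s. 1 rpm = 0.10471976 rad/s, so 0.29875664 rad/s = 0.29875664 / 0.10471976 = 2.8529157 rpm ≈ 2.853 rpm (4 s.f.).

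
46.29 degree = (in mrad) 1 degree = 0.017453293 rad, so 46.29 degree = 46.29 * 0.017453293 = 0.80791291 rad. 1 mrad = 0.001 rad, so 0.80791291 rad = 0.80791291 / 0.001 = 807.91291 mrad ≈ 807.9 mrad (4 s.f.). Final answer: 807.9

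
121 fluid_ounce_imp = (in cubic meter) 1 fluid_ounce_imp = 2.8413063e-05 m^3, so 121 fluid_ounce_imp = 121 * 2.8413063e-05 = 0.0034379806 m^3. 0.0034379806 m^3 = 0.0034379806 cubic meter ≈ 0.003438 cubic meter (4 s.f.). Final answer: 0.003438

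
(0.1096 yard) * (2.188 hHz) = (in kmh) 78.94. Check: 1 yard = 0.9144 m, so 0.1096 yard = 0.1096 * 0.9144 = 0.10021824 m. 1 hHz = 100 Hz, so 2.188 hHz = 2.188 * 100 = 218.8 Hz. Combine: 0.10021824 m * 218.8 Hz = 21.927751 m/s. 1 kmh = 0.27777778 m/s, so 21.927751 m/s = 21.927751 / 0.27777778 = 78.939903 kmh ≈ 78.94 kmh (4 s.f.).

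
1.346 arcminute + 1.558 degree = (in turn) 0.00439. Check: 1 arcminute = 0.00029088821 rad, so 1.346 arcminute = 1.346 * 0.00029088821 = 0.00039153553 rad. 1 degree = 0.017453293 rad, so 1.558 degree = 1.558 * 0.017453293 = 0.02719223 rad. Sum: 0.00039153553 + 0.02719223 = 0.027583765 rad. 1 turn = 6.2831853 rad, so 0.027583765 rad = 0.027583765 / 6.2831853 = 0.0043900926 turn ≈ 0.00439 turn (4 s.f.).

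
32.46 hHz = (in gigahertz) 3.246e-06. Check: 1 hHz = 100 Hz, so 32.46 hHz = 32.46 * 100 = 3246 Hz. 1 gigahertz = 1e+09 Hz, so 3246 Hz = 3246 / 1e+09 = 3.246e-06 gigahertz.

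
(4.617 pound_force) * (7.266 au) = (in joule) 1 pound_force = 4.4482216 N, so 4.617 pound_force = 4.617 * 4.4482216 = 20.537439 N. 1 au = 1.4959787e+11 m, so 7.266 au = 7.266 * 1.4959787e+11 = 1.0869781e+12 m. Combine: 20.537439 N * 1.0869781e+12 m = 2.2323747e+13 J. 2.2323747e+13 J = 2.2323747e+13 joule ≈ 2.232e+13 joule (4 s.f.). Final answer: 2.232e+13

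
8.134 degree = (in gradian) 9.038. Check: 1 degree = 0.017453293 rad, so 8.134 degree = 8.134 * 0.017453293 = 0.14196508 rad. 1 gradian = 0.015707963 rad, so 0.14196508 rad = 0.14196508 / 0.015707963 = 9.0377778 gradian ≈ 9.038 gradian (4 s.f.).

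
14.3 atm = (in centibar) 1449. Check: 1 atm = 101325 Pa, so 14.3 atm = 14.3 * 101325 = 1448947.5 Pa. 1 centibar = 1000 Pa, so 1448947.5 Pa = 1448947.5 / 1000 = 1448.9475 centibar ≈ 1449 centibar (4 s.f.).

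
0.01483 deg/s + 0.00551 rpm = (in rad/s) 0.0008358. Check: 1 deg/s = 0.017453293 rad/s, so 0.01483 deg/s = 0.01483 * 0.017453293 = 0.00025883233 rad/s. 1 rpm = 0.10471976 rad/s, so 0.00551 rpm = 0.00551 * 0.10471976 = 0.00057700585 rad/s. Sum: 0.00025883233 + 0.00057700585 = 0.00083583818 rad/s. Result: 0.00083583818 rad/s ≈ 0.0008358 rad/s (4 s.f.).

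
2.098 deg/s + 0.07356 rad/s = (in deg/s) 1 deg/s = 0.017453293 rad/s, so 2.098 deg/s = 2.098 * 0.017453293 = 0.036617008 rad/s. 0.07356 rad/s is already in rad/s. Sum: 0.036617008 + 0.07356 = 0.11017701 rad/s. 1 deg/s = 0.017453293 rad/s, so 0.11017701 rad/s = 0.11017701 / 0.017453293 = 6.3126775 deg/s ≈ 6.313 deg/s (4 s.f.). Final answer: 6.313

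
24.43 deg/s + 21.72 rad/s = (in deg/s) 1269. Check: 1 deg/s = 0.017453293 rad/s, so 24.43 deg/s = 24.43 * 0.017453293 = 0.42638394 rad/s. 21.72 rad/s is already in rad/s. Sum: 0.42638394 + 21.72 = 22.146384 rad/s. 1 deg/s = 0.017453293 rad/s, so 22.146384 rad/s = 22.146384 / 0.017453293 = 1268.8943 deg/s ≈ 1269 deg/s (4 s.f.).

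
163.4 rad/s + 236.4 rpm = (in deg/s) 163.4 rad/s is already in rad/s. 1 rpm = 0.10471976 rad/s, so 236.4 rpm = 236.4 * 0.10471976 = 24.75575 rad/s. Sum: 163.4 + 24.75575 = 188.15575 rad/s. 1 deg/s = 0.017453293 rad/s, so 188.15575 rad/s = 188.15575 / 0.017453293 = 10780.53 deg/s ≈ 1.078e+04 deg/s (4 s.f.). Final answer: 1.078e+04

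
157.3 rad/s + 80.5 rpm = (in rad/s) 165.7. Check: 157.3 rad/s is already in rad/s. 1 rpm = 0.10471976 rad/s, so 80.5 rpm = 80.5 * 0.10471976 = 8.4299403 rad/s. Sum: 157.3 + 8.4299403 = 165.72994 rad/s. Result: 165.72994 rad/s ≈ 165.7 rad/s (4 s.f.).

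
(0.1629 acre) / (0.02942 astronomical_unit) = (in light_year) 1.583e-23. Check: 1 acre = 4046.8564 m^2, so 0.1629 acre = 0.1629 * 4046.8564 = 659.23291 m^2. 1 astronomical_unit = 1.4959787e+11 m, so 0.02942 astronomical_unit = 0.02942 * 1.4959787e+11 = 4.4011694e+09 m. Combine: 659.23291 m^2 / 4.4011694e+09 m = 1.4978585e-07 m. 1 light_year = 9.4607305e+15 m, so 1.4978585e-07 m = 1.4978585e-07 / 9.4607305e+15 = 1.5832377e-23 light_year ≈ 1.583e-23 light_year (4 s.f.).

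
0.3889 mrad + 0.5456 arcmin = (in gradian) 0.03486. Check: 1 mrad = 0.001 rad, so 0.3889 mrad = 0.3889 * 0.001 = 0.0003889 rad. 1 arcmin = 0.00029088821 rad, so 0.5456 arcmin = 0.5456 * 0.00029088821 = 0.00015870861 rad. Sum: 0.0003889 + 0.00015870861 = 0.00054760861 rad. 1 gradian = 0.015707963 rad, so 0.00054760861 rad = 0.00054760861 / 0.015707963 = 0.034861847 gradian ≈ 0.03486 gradian (4 s.f.).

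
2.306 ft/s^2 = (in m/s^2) 0.7029. Check: 1 ft/s^2 = 0.3048 m/s^2, so 2.306 ft/s^2 = 2.306 * 0.3048 = 0.7028688 m/s^2. Result: 0.7028688 m/s^2 ≈ 0.7029 m/s^2 (4 s.f.).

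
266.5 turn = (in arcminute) 1 turn = 6.2831853 rad, so 266.5 turn = 266.5 * 6.2831853 = 1674.4689 rad. 1 arcminute = 0.00029088821 rad, so 1674.4689 rad = 1674.4689 / 0.00029088821 = 5756400 arcminute ≈ 5.756e+06 arcminute (4 s.f.). Final answer: 5.756e+06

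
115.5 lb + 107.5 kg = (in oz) 5640. Check: 1 lb = 0.45359237 kg, so 115.5 lb = 115.5 * 0.45359237 = 52.389919 kg. 107.5 kg is already in kg. Sum: 52.389919 + 107.5 = 159.88992 kg. 1 oz = 0.028349523 kg, so 159.88992 kg = 159.88992 / 0.028349523 = 5639.9509 oz ≈ 5640 oz (4 s.f.).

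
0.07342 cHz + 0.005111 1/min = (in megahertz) 8.194e-10. Check: 1 cHz = 0.01 Hz, so 0.07342 cHz = 0.07342 * 0.01 = 0.0007342 Hz. 1 1/min = 0.016666667 Hz, so 0.005111 1/min = 0.005111 * 0.016666667 = 8.5183333e-05 Hz. Sum: 0.0007342 + 8.5183333e-05 = 0.00081938333 Hz. 1 megahertz = 1000000 Hz, so 0.00081938333 Hz = 0.00081938333 / 1000000 = 8.1938333e-10 megahertz ≈ 8.194e-10 megahertz (4 s.f.).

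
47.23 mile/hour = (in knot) 41.04. Check: 1 mile/hour = 0.44704 m/s, so 47.23 mile/hour = 47.23 * 0.44704 = 21.113699 m/s. 1 knot = 0.51444444 m/s, so 21.113699 m/s = 21.113699 / 0.51444444 = 41.041748 knot ≈ 41.04 knot (4 s.f.).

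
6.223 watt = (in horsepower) 0.008345. Check: 6.223 watt = 6.223 W. 1 horsepower = 745.69987 W, so 6.223 W = 6.223 / 745.69987 = 0.0083451805 horsepower ≈ 0.008345 horsepower (4 s.f.).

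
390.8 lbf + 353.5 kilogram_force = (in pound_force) 1 lbf = 4.4482216 N, so 390.8 lbf = 390.8 * 4.4482216 = 1738.365 N. 1 kilogram_force = 9.80665 N, so 353.5 kilogram_force = 353.5 * 9.80665 = 3466.6508 N. Sum: 1738.365 + 3466.6508 = 5205.0158 N. 1 pound_force = 4.4482216 N, so 5205.0158 N = 5205.0158 / 4.4482216 = 1170.1341 pound_force ≈ 1170 pound_force (4 s.f.). Final answer: 1170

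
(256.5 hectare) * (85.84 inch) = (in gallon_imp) 1.23e+09. Check: 1 hectare = 10000 m^2, so 256.5 hectare = 256.5 * 10000 = 2565000 m^2. 1 inch = 0.0254 m, so 85.84 inch = 85.84 * 0.0254 = 2.180336 m. Combine: 2565000 m^2 * 2.180336 m = 5592561.8 m^3. 1 gallon_imp = 0.00454609 m^3, so 5592561.8 m^3 = 5592561.8 / 0.00454609 = 1.2301916e+09 gallon_imp ≈ 1.23e+09 gallon_imp (4 s.f.).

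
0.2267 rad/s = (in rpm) 1 rpm = 0.10471976 rad/s, so 0.2267 rad/s = 0.2267 / 0.10471976 = 2.1648255 rpm ≈ 2.165 rpm (4 s.f.). Final answer: 2.165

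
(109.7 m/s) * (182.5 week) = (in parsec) 109.7 m/s is already in m/s. 1 week = 604800 s, so 182.5 week = 182.5 * 604800 = 1.10376e+08 s. Combine: 109.7 m/s * 1.10376e+08 s = 1.2108247e+10 m. 1 parsec = 3.0856776e+16 m, so 1.2108247e+10 m = 1.2108247e+10 / 3.0856776e+16 = 3.9240157e-07 parsec ≈ 3.924e-07 parsec (4 s.f.). Final answer: 3.924e-07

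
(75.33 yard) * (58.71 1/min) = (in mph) 150.8. Check: 1 yard = 0.9144 m, so 75.33 yard = 75.33 * 0.9144 = 68.881752 m. 1 1/min = 0.016666667 Hz, so 58.71 1/min = 58.71 * 0.016666667 = 0.9785 Hz. Combine: 68.881752 m * 0.9785 Hz = 67.400794 m/s. 1 mph = 0.44704 m/s, so 67.400794 m/s = 67.400794 / 0.44704 = 150.77128 mph ≈ 150.8 mph (4 s.f.).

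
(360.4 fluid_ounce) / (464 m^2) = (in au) 1.535e-16. Check: 1 fluid_ounce = 2.957353e-05 m^3, so 360.4 fluid_ounce = 360.4 * 2.957353e-05 = 0.0106583 m^3. 464 m^2 is already in m^2. Combine: 0.0106583 m^3 / 464 m^2 = 2.2970474e-05 m. 1 au = 1.4959787e+11 m, so 2.2970474e-05 m = 2.2970474e-05 / 1.4959787e+11 = 1.5354814e-16 au ≈ 1.535e-16 au (4 s.f.).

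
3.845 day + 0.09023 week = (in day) 4.477. Check: 1 day = 86400 s, so 3.845 day = 3.845 * 86400 = 332208 s. 1 week = 604800 s, so 0.09023 week = 0.09023 * 604800 = 54571.104 s. Sum: 332208 + 54571.104 = 386779.1 s. 1 day = 86400 s, so 386779.1 s = 386779.1 / 86400 = 4.47661 day ≈ 4.477 day (4 s.f.).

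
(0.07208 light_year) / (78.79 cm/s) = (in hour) 1 light_year = 9.4607305e+15 m, so 0.07208 light_year = 0.07208 * 9.4607305e+15 = 6.8192945e+14 m. 1 cm/s = 0.01 m/s, so 78.79 cm/s = 78.79 * 0.01 = 0.7879 m/s. Combine: 6.8192945e+14 m / 0.7879 m/s = 8.6550254e+14 s. 1 hour = 3600 s, so 8.6550254e+14 s = 8.6550254e+14 / 3600 = 2.4041737e+11 hour ≈ 2.404e+11 hour (4 s.f.). Final answer: 2.404e+11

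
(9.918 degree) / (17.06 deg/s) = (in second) 1 degree = 0.017453293 rad, so 9.918 degree = 9.918 * 0.017453293 = 0.17310176 rad. 1 deg/s = 0.017453293 rad/s, so 17.06 deg/s = 17.06 * 0.017453293 = 0.29775317 rad/s. Combine: 0.17310176 rad / 0.29775317 rad/s = 0.58135991 s. 0.58135991 s = 0.58135991 second ≈ 0.5814 second (4 s.f.). Final answer: 0.5814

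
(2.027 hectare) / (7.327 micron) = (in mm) 2.766e+12. Check: 1 hectare = 10000 m^2, so 2.027 hectare = 2.027 * 10000 = 20270 m^2. 1 micron = 1e-06 m, so 7.327 micron = 7.327 * 1e-06 = 7.327e-06 m. Combine: 20270 m^2 / 7.327e-06 m = 2.7664801e+09 m. 1 mm = 0.001 m, so 2.7664801e+09 m = 2.7664801e+09 / 0.001 = 2.7664801e+12 mm ≈ 2.766e+12 mm (4 s.f.).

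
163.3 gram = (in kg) 1 gram = 0.001 kg, so 163.3 gram = 163.3 * 0.001 = 0.1633 kg. Result: 0.1633 kg. Final answer: 0.1633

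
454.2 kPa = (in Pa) 1 kPa = 1000 Pa, so 454.2 kPa = 454.2 * 1000 = 454200 Pa. Result: 454200 Pa ≈ 4.542e+05 Pa (4 s.f.). Final answer: 4.542e+05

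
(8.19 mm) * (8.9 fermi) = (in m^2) 7.289e-17. Check: 1 mm = 0.001 m, so 8.19 mm = 8.19 * 0.001 = 0.00819 m. 1 fermi = 1e-15 m, so 8.9 fermi = 8.9 * 1e-15 = 8.9e-15 m. Combine: 0.00819 m * 8.9e-15 m = 7.2891e-17 m^2. Result: 7.2891e-17 m^2 ≈ 7.289e-17 m^2 (4 s.f.).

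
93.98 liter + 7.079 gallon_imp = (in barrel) 1 liter = 0.001 m^3, so 93.98 liter = 93.98 * 0.001 = 0.09398 m^3. 1 gallon_imp = 0.00454609 m^3, so 7.079 gallon_imp = 7.079 * 0.00454609 = 0.032181771 m^3. Sum: 0.09398 + 0.032181771 = 0.12616177 m^3. 1 barrel = 0.15898729 m^3, so 0.12616177 m^3 = 0.12616177 / 0.15898729 = 0.79353367 barrel ≈ 0.7935 barrel (4 s.f.). Final answer: 0.7935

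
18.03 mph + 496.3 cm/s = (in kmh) 46.88. Check: 1 mph = 0.44704 m/s, so 18.03 mph = 18.03 * 0.44704 = 8.0601312 m/s. 1 cm/s = 0.01 m/s, so 496.3 cm/s = 496.3 * 0.01 = 4.963 m/s. Sum: 8.0601312 + 4.963 = 13.023131 m/s. 1 kmh = 0.27777778 m/s, so 13.023131 m/s = 13.023131 / 0.27777778 = 46.883272 kmh ≈ 46.88 kmh (4 s.f.).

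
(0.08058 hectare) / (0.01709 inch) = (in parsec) 1 hectare = 10000 m^2, so 0.08058 hectare = 0.08058 * 10000 = 805.8 m^2. 1 inch = 0.0254 m, so 0.01709 inch = 0.01709 * 0.0254 = 0.000434086 m. Combine: 805.8 m^2 / 0.000434086 m = 1856314.2 m. 1 parsec = 3.0856776e+16 m, so 1856314.2 m = 1856314.2 / 3.0856776e+16 = 6.0159046e-11 parsec ≈ 6.016e-11 parsec (4 s.f.). Final answer: 6.016e-11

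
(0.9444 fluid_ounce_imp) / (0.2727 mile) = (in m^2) 6.114e-08. Check: 1 fluid_ounce_imp = 2.8413063e-05 m^3, so 0.9444 fluid_ounce_imp = 0.9444 * 2.8413063e-05 = 2.6833296e-05 m^3. 1 mile = 1609.344 m, so 0.2727 mile = 0.2727 * 1609.344 = 438.86811 m. Combine: 2.6833296e-05 m^3 / 438.86811 m = 6.1142051e-08 m^2. Result: 6.1142051e-08 m^2 ≈ 6.114e-08 m^2 (4 s.f.).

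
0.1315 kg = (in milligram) 1.315e+05. Check: 1 milligram = 1e-06 kg, so 0.1315 kg = 0.1315 / 1e-06 = 131500 milligram ≈ 1.315e+05 milligram (4 s.f.).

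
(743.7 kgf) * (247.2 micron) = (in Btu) 0.001709. Check: 1 kgf = 9.80665 N, so 743.7 kgf = 743.7 * 9.80665 = 7293.2056 N. 1 micron = 1e-06 m, so 247.2 micron = 247.2 * 1e-06 = 0.0002472 m. Combine: 7293.2056 N * 0.0002472 m = 1.8028804 J. 1 Btu = 1055.0559 J, so 1.8028804 J = 1.8028804 / 1055.0559 = 0.0017088009 Btu ≈ 0.001709 Btu (4 s.f.).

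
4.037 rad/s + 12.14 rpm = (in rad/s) 4.037 rad/s is already in rad/s. 1 rpm = 0.10471976 rad/s, so 12.14 rpm = 12.14 * 0.10471976 = 1.2712978 rad/s. Sum: 4.037 + 1.2712978 = 5.3082978 rad/s. Result: 5.3082978 rad/s ≈ 5.308 rad/s (4 s.f.). Final answer: 5.308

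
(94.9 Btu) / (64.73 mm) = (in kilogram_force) 1 Btu = 1055.0559 J, so 94.9 Btu = 94.9 * 1055.0559 = 100124.8 J. 1 mm = 0.001 m, so 64.73 mm = 64.73 * 0.001 = 0.06473 m. Combine: 100124.8 J / 0.06473 m = 1546806.7 N. 1 kilogram_force = 9.80665 N, so 1546806.7 N = 1546806.7 / 9.80665 = 157730.39 kilogram_force ≈ 1.577e+05 kilogram_force (4 s.f.). Final answer: 1.577e+05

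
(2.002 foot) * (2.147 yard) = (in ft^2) 1 foot = 0.3048 m, so 2.002 foot = 2.002 * 0.3048 = 0.6102096 m. 1 yard = 0.9144 m, so 2.147 yard = 2.147 * 0.9144 = 1.9632168 m. Combine: 0.6102096 m * 1.9632168 m = 1.1979737 m^2. 1 ft^2 = 0.09290304 m^2, so 1.1979737 m^2 = 1.1979737 / 0.09290304 = 12.894882 ft^2 ≈ 12.89 ft^2 (4 s.f.). Final answer: 12.89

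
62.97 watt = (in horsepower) 62.97 watt = 62.97 W. 1 horsepower = 745.69987 W, so 62.97 W = 62.97 / 745.69987 = 0.084444161 horsepower ≈ 0.08444 horsepower (4 s.f.). Final answer: 0.08444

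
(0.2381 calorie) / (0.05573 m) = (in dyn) 1.788e+06. Check: 1 calorie = 4.184 J, so 0.2381 calorie = 0.2381 * 4.184 = 0.9962104 J. 0.05573 m is already in m. Combine: 0.9962104 J / 0.05573 m = 17.875658 N. 1 dyn = 1e-05 N, so 17.875658 N = 17.875658 / 1e-05 = 1787565.8 dyn ≈ 1.788e+06 dyn (4 s.f.).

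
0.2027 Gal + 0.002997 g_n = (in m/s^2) 1 Gal = 0.01 m/s^2, so 0.2027 Gal = 0.2027 * 0.01 = 0.002027 m/s^2. 1 g_n = 9.80665 m/s^2, so 0.002997 g_n = 0.002997 * 9.80665 = 0.02939053 m/s^2. Sum: 0.002027 + 0.02939053 = 0.03141753 m/s^2. Result: 0.03141753 m/s^2 ≈ 0.03142 m/s^2 (4 s.f.). Final answer: 0.03142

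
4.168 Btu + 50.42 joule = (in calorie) 1063. Check: 1 Btu = 1055.0559 J, so 4.168 Btu = 4.168 * 1055.0559 = 4397.4728 J. 50.42 joule = 50.42 J. Sum: 4397.4728 + 50.42 = 4447.8928 J. 1 calorie = 4.184 J, so 4447.8928 J = 4447.8928 / 4.184 = 1063.0719 calorie ≈ 1063 calorie (4 s.f.).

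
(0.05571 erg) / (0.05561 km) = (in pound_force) 2.252e-11. Check: 1 erg = 1e-07 J, so 0.05571 erg = 0.05571 * 1e-07 = 5.571e-09 J. 1 km = 1000 m, so 0.05561 km = 0.05561 * 1000 = 55.61 m. Combine: 5.571e-09 J / 55.61 m = 1.0017982e-10 N. 1 pound_force = 4.4482216 N, so 1.0017982e-10 N = 1.0017982e-10 / 4.4482216 = 2.252132e-11 pound_force ≈ 2.252e-11 pound_force (4 s.f.).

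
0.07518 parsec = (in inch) 1 parsec = 3.0856776e+16 m, so 0.07518 parsec = 0.07518 * 3.0856776e+16 = 2.3198124e+15 m. 1 inch = 0.0254 m, so 2.3198124e+15 m = 2.3198124e+15 / 0.0254 = 9.1331197e+16 inch ≈ 9.133e+16 inch (4 s.f.). Final answer: 9.133e+16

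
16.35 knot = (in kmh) 30.28. Check: 1 knot = 0.51444444 m/s, so 16.35 knot = 16.35 * 0.51444444 = 8.4111667 m/s. 1 kmh = 0.27777778 m/s, so 8.4111667 m/s = 8.4111667 / 0.27777778 = 30.2802 kmh ≈ 30.28 kmh (4 s.f.).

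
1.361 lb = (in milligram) 1 lb = 0.45359237 kg, so 1.361 lb = 1.361 * 0.45359237 = 0.61733922 kg. 1 milligram = 1e-06 kg, so 0.61733922 kg = 0.61733922 / 1e-06 = 617339.22 milligram ≈ 6.173e+05 milligram (4 s.f.). Final answer: 6.173e+05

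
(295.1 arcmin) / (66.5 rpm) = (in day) 1 arcmin = 0.00029088821 rad, so 295.1 arcmin = 295.1 * 0.00029088821 = 0.08584111 rad. 1 rpm = 0.10471976 rad/s, so 66.5 rpm = 66.5 * 0.10471976 = 6.9638637 rad/s. Combine: 0.08584111 rad / 6.9638637 rad/s = 0.01232665 s. 1 day = 86400 s, so 0.01232665 s = 0.01232665 / 86400 = 1.4266956e-07 day ≈ 1.427e-07 day (4 s.f.). Final answer: 1.427e-07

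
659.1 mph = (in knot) 1 mph = 0.44704 m/s, so 659.1 mph = 659.1 * 0.44704 = 294.64406 m/s. 1 knot = 0.51444444 m/s, so 294.64406 m/s = 294.64406 / 0.51444444 = 572.74224 knot ≈ 572.7 knot (4 s.f.). Final answer: 572.7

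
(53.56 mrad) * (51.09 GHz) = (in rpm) 2.613e+10. Check: 1 mrad = 0.001 rad, so 53.56 mrad = 53.56 * 0.001 = 0.05356 rad. 1 GHz = 1e+09 Hz, so 51.09 GHz = 51.09 * 1e+09 = 5.109e+10 Hz. Combine: 0.05356 rad * 5.109e+10 Hz = 2.7363804e+09 rad/s. 1 rpm = 0.10471976 rad/s, so 2.7363804e+09 rad/s = 2.7363804e+09 / 0.10471976 = 2.6130508e+10 rpm ≈ 2.613e+10 rpm (4 s.f.).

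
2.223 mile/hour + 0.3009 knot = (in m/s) 1.149. Check: 1 mile/hour = 0.44704 m/s, so 2.223 mile/hour = 2.223 * 0.44704 = 0.99376992 m/s. 1 knot = 0.51444444 m/s, so 0.3009 knot = 0.3009 * 0.51444444 = 0.15479633 m/s. Sum: 0.99376992 + 0.15479633 = 1.1485663 m/s. Result: 1.1485663 m/s ≈ 1.149 m/s (4 s.f.).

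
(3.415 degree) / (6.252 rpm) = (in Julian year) 1 degree = 0.017453293 rad, so 3.415 degree = 3.415 * 0.017453293 = 0.059602994 rad. 1 rpm = 0.10471976 rad/s, so 6.252 rpm = 6.252 * 0.10471976 = 0.65470791 rad/s. Combine: 0.059602994 rad / 0.65470791 rad/s = 0.091037535 s. 1 Julian year = 31557600 s, so 0.091037535 s = 0.091037535 / 31557600 = 2.8848054e-09 Julian year ≈ 2.885e-09 Julian year (4 s.f.). Final answer: 2.885e-09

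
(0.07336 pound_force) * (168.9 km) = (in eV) 1 pound_force = 4.4482216 N, so 0.07336 pound_force = 0.07336 * 4.4482216 = 0.32632154 N. 1 km = 1000 m, so 168.9 km = 168.9 * 1000 = 168900 m. Combine: 0.32632154 N * 168900 m = 55115.708 J. 1 eV = 1.6021766e-19 J, so 55115.708 J = 55115.708 / 1.6021766e-19 = 3.4400519e+23 eV ≈ 3.44e+23 eV (4 s.f.). Final answer: 3.44e+23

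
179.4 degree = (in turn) 1 degree = 0.017453293 rad, so 179.4 degree = 179.4 * 0.017453293 = 3.1311207 rad. 1 turn = 6.2831853 rad, so 3.1311207 rad = 3.1311207 / 6.2831853 = 0.49833333 turn ≈ 0.4983 turn (4 s.f.). Final answer: 0.4983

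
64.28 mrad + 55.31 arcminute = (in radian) 0.08037. Check: 1 mrad = 0.001 rad, so 64.28 mrad = 64.28 * 0.001 = 0.06428 rad. 1 arcminute = 0.00029088821 rad, so 55.31 arcminute = 55.31 * 0.00029088821 = 0.016089027 rad. Sum: 0.06428 + 0.016089027 = 0.080369027 rad. 0.080369027 rad = 0.080369027 radian ≈ 0.08037 radian (4 s.f.).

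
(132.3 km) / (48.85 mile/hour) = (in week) 0.01002. Check: 1 km = 1000 m, so 132.3 km = 132.3 * 1000 = 132300 m. 1 mile/hour = 0.44704 m/s, so 48.85 mile/hour = 48.85 * 0.44704 = 21.837904 m/s. Combine: 132300 m / 21.837904 m/s = 6058.2737 s. 1 week = 604800 s, so 6058.2737 s = 6058.2737 / 604800 = 0.010016987 week ≈ 0.01002 week (4 s.f.).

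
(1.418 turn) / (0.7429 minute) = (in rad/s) 0.1999. Check: 1 turn = 6.2831853 rad, so 1.418 turn = 1.418 * 6.2831853 = 8.9095568 rad. 1 minute = 60 s, so 0.7429 minute = 0.7429 * 60 = 44.574 s. Combine: 8.9095568 rad / 44.574 s = 0.19988237 rad/s. Result: 0.19988237 rad/s ≈ 0.1999 rad/s (4 s.f.).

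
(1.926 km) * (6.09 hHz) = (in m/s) 1.173e+06. Check: 1 km = 1000 m, so 1.926 km = 1.926 * 1000 = 1926 m. 1 hHz = 100 Hz, so 6.09 hHz = 6.09 * 100 = 609 Hz. Combine: 1926 m * 609 Hz = 1172934 m/s. Result: 1172934 m/s ≈ 1.173e+06 m/s (4 s.f.).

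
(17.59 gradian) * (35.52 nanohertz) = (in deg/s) 5.623e-07. Check: 1 gradian = 0.015707963 rad, so 17.59 gradian = 17.59 * 0.015707963 = 0.27630307 rad. 1 nanohertz = 1e-09 Hz, so 35.52 nanohertz = 35.52 * 1e-09 = 3.552e-08 Hz. Combine: 0.27630307 rad * 3.552e-08 Hz = 9.8142852e-09 rad/s. 1 deg/s = 0.017453293 rad/s, so 9.8142852e-09 rad/s = 9.8142852e-09 / 0.017453293 = 5.6231712e-07 deg/s ≈ 5.623e-07 deg/s (4 s.f.).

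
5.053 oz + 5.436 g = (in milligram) 1.487e+05. Check: 1 oz = 0.028349523 kg, so 5.053 oz = 5.053 * 0.028349523 = 0.14325014 kg. 1 g = 0.001 kg, so 5.436 g = 5.436 * 0.001 = 0.005436 kg. Sum: 0.14325014 + 0.005436 = 0.14868614 kg. 1 milligram = 1e-06 kg, so 0.14868614 kg = 0.14868614 / 1e-06 = 148686.14 milligram ≈ 1.487e+05 milligram (4 s.f.).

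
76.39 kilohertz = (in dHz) 7.639e+05. Check: 1 kilohertz = 1000 Hz, so 76.39 kilohertz = 76.39 * 1000 = 76390 Hz. 1 dHz = 0.1 Hz, so 76390 Hz = 76390 / 0.1 = 763900 dHz ≈ 7.639e+05 dHz (4 s.f.).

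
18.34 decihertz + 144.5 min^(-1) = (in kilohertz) 0.004242. Check: 1 decihertz = 0.1 Hz, so 18.34 decihertz = 18.34 * 0.1 = 1.834 Hz. 1 min^(-1) = 0.016666667 Hz, so 144.5 min^(-1) = 144.5 * 0.016666667 = 2.4083333 Hz. Sum: 1.834 + 2.4083333 = 4.2423333 Hz. 1 kilohertz = 1000 Hz, so 4.2423333 Hz = 4.2423333 / 1000 = 0.0042423333 kilohertz ≈ 0.004242 kilohertz (4 s.f.).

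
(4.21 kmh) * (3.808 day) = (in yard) 1 kmh = 0.27777778 m/s, so 4.21 kmh = 4.21 * 0.27777778 = 1.1694444 m/s. 1 day = 86400 s, so 3.808 day = 3.808 * 86400 = 329011.2 s. Combine: 1.1694444 m/s * 329011.2 s = 384760.32 m. 1 yard = 0.9144 m, so 384760.32 m = 384760.32 / 0.9144 = 420779 yard ≈ 4.208e+05 yard (4 s.f.). Final answer: 4.208e+05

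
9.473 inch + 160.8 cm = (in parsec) 1 inch = 0.0254 m, so 9.473 inch = 9.473 * 0.0254 = 0.2406142 m. 1 cm = 0.01 m, so 160.8 cm = 160.8 * 0.01 = 1.608 m. Sum: 0.2406142 + 1.608 = 1.8486142 m. 1 parsec = 3.0856776e+16 m, so 1.8486142 m = 1.8486142 / 3.0856776e+16 = 5.9909506e-17 parsec ≈ 5.991e-17 parsec (4 s.f.). Final answer: 5.991e-17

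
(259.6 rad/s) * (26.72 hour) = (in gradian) 259.6 rad/s is already in rad/s. 1 hour = 3600 s, so 26.72 hour = 26.72 * 3600 = 96192 s. Combine: 259.6 rad/s * 96192 s = 24971443 rad. 1 gradian = 0.015707963 rad, so 24971443 rad = 24971443 / 0.015707963 = 1.5897314e+09 gradian ≈ 1.59e+09 gradian (4 s.f.). Final answer: 1.59e+09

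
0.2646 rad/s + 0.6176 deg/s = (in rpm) 2.63. Check: 0.2646 rad/s is already in rad/s. 1 deg/s = 0.017453293 rad/s, so 0.6176 deg/s = 0.6176 * 0.017453293 = 0.010779153 rad/s. Sum: 0.2646 + 0.010779153 = 0.27537915 rad/s. 1 rpm = 0.10471976 rad/s, so 0.27537915 rad/s = 0.27537915 / 0.10471976 = 2.6296772 rpm ≈ 2.63 rpm (4 s.f.).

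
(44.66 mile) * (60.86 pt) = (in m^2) 1543. Check: 1 mile = 1609.344 m, so 44.66 mile = 44.66 * 1609.344 = 71873.303 m. 1 pt = 0.00035277778 m, so 60.86 pt = 60.86 * 0.00035277778 = 0.021470056 m. Combine: 71873.303 m * 0.021470056 m = 1543.1238 m^2. Result: 1543.1238 m^2 ≈ 1543 m^2 (4 s.f.).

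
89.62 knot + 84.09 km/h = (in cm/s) 1 knot = 0.51444444 m/s, so 89.62 knot = 89.62 * 0.51444444 = 46.104511 m/s. 1 km/h = 0.27777778 m/s, so 84.09 km/h = 84.09 * 0.27777778 = 23.358333 m/s. Sum: 46.104511 + 23.358333 = 69.462844 m/s. 1 cm/s = 0.01 m/s, so 69.462844 m/s = 69.462844 / 0.01 = 6946.2844 cm/s ≈ 6946 cm/s (4 s.f.). Final answer: 6946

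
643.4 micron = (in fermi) 6.434e+11. Check: 1 micron = 1e-06 m, so 643.4 micron = 643.4 * 1e-06 = 0.0006434 m. 1 fermi = 1e-15 m, so 0.0006434 m = 0.0006434 / 1e-15 = 6.434e+11 fermi.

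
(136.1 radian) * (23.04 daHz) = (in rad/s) 136.1 radian = 136.1 rad. 1 daHz = 10 Hz, so 23.04 daHz = 23.04 * 10 = 230.4 Hz. Combine: 136.1 rad * 230.4 Hz = 31357.44 rad/s. Result: 31357.44 rad/s ≈ 3.136e+04 rad/s (4 s.f.). Final answer: 3.136e+04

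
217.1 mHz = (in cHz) 21.71. Check: 1 mHz = 0.001 Hz, so 217.1 mHz = 217.1 * 0.001 = 0.2171 Hz. 1 cHz = 0.01 Hz, so 0.2171 Hz = 0.2171 / 0.01 = 21.71 cHz.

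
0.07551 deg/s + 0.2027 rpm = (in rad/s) 1 deg/s = 0.017453293 rad/s, so 0.07551 deg/s = 0.07551 * 0.017453293 = 0.0013178981 rad/s. 1 rpm = 0.10471976 rad/s, so 0.2027 rpm = 0.2027 * 0.10471976 = 0.021226694 rad/s. Sum: 0.0013178981 + 0.021226694 = 0.022544592 rad/s. Result: 0.022544592 rad/s ≈ 0.02254 rad/s (4 s.f.). Final answer: 0.02254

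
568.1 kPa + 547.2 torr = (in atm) 1 kPa = 1000 Pa, so 568.1 kPa = 568.1 * 1000 = 568100 Pa. 1 torr = 133.32237 Pa, so 547.2 torr = 547.2 * 133.32237 = 72954 Pa. Sum: 568100 + 72954 = 641054 Pa. 1 atm = 101325 Pa, so 641054 Pa = 641054 / 101325 = 6.3267111 atm ≈ 6.327 atm (4 s.f.). Final answer: 6.327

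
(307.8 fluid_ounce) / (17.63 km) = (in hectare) 5.163e-11. Check: 1 fluid_ounce = 2.957353e-05 m^3, so 307.8 fluid_ounce = 307.8 * 2.957353e-05 = 0.0091027324 m^3. 1 km = 1000 m, so 17.63 km = 17.63 * 1000 = 17630 m. Combine: 0.0091027324 m^3 / 17630 m = 5.1632061e-07 m^2. 1 hectare = 10000 m^2, so 5.1632061e-07 m^2 = 5.1632061e-07 / 10000 = 5.1632061e-11 hectare ≈ 5.163e-11 hectare (4 s.f.).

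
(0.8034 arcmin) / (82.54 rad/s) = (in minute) 4.719e-08. Check: 1 arcmin = 0.00029088821 rad, so 0.8034 arcmin = 0.8034 * 0.00029088821 = 0.00023369959 rad. 82.54 rad/s is already in rad/s. Combine: 0.00023369959 rad / 82.54 rad/s = 2.8313495e-06 s. 1 minute = 60 s, so 2.8313495e-06 s = 2.8313495e-06 / 60 = 4.7189158e-08 minute ≈ 4.719e-08 minute (4 s.f.).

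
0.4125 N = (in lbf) 0.09273. Check: 1 lbf = 4.4482216 N, so 0.4125 N = 0.4125 / 4.4482216 = 0.092733689 lbf ≈ 0.09273 lbf (4 s.f.).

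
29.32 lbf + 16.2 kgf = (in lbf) 65.03. Check: 1 lbf = 4.4482216 N, so 29.32 lbf = 29.32 * 4.4482216 = 130.42186 N. 1 kgf = 9.80665 N, so 16.2 kgf = 16.2 * 9.80665 = 158.86773 N. Sum: 130.42186 + 158.86773 = 289.28959 N. 1 lbf = 4.4482216 N, so 289.28959 N = 289.28959 / 4.4482216 = 65.034886 lbf ≈ 65.03 lbf (4 s.f.).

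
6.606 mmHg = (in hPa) 1 mmHg = 133.32237 Pa, so 6.606 mmHg = 6.606 * 133.32237 = 880.72757 Pa. 1 hPa = 100 Pa, so 880.72757 Pa = 880.72757 / 100 = 8.8072757 hPa ≈ 8.807 hPa (4 s.f.). Final answer: 8.807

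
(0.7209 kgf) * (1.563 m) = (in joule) 11.05. Check: 1 kgf = 9.80665 N, so 0.7209 kgf = 0.7209 * 9.80665 = 7.069614 N. 1.563 m is already in m. Combine: 7.069614 N * 1.563 m = 11.049807 J. 11.049807 J = 11.049807 joule ≈ 11.05 joule (4 s.f.).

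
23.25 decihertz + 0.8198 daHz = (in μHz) 1.052e+07. Check: 1 decihertz = 0.1 Hz, so 23.25 decihertz = 23.25 * 0.1 = 2.325 Hz. 1 daHz = 10 Hz, so 0.8198 daHz = 0.8198 * 10 = 8.198 Hz. Sum: 2.325 + 8.198 = 10.523 Hz. 1 μHz = 1e-06 Hz, so 10.523 Hz = 10.523 / 1e-06 = 10523000 μHz ≈ 1.052e+07 μHz (4 s.f.).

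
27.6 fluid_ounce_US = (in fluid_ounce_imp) 1 fluid_ounce_US = 2.957353e-05 m^3, so 27.6 fluid_ounce_US = 27.6 * 2.957353e-05 = 0.00081622942 m^3. 1 fluid_ounce_imp = 2.8413063e-05 m^3, so 0.00081622942 m^3 = 0.00081622942 / 2.8413063e-05 = 28.727259 fluid_ounce_imp ≈ 28.73 fluid_ounce_imp (4 s.f.). Final answer: 28.73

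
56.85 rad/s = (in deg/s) 1 deg/s = 0.017453293 rad/s, so 56.85 rad/s = 56.85 / 0.017453293 = 3257.2651 deg/s ≈ 3257 deg/s (4 s.f.). Final answer: 3257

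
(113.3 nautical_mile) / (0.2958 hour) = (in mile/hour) 440.8. Check: 1 nautical_mile = 1852 m, so 113.3 nautical_mile = 113.3 * 1852 = 209831.6 m. 1 hour = 3600 s, so 0.2958 hour = 0.2958 * 3600 = 1064.88 s. Combine: 209831.6 m / 1064.88 s = 197.04718 m/s. 1 mile/hour = 0.44704 m/s, so 197.04718 m/s = 197.04718 / 0.44704 = 440.78199 mile/hour ≈ 440.8 mile/hour (4 s.f.).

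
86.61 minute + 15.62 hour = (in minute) 1024. Check: 1 minute = 60 s, so 86.61 minute = 86.61 * 60 = 5196.6 s. 1 hour = 3600 s, so 15.62 hour = 15.62 * 3600 = 56232 s. Sum: 5196.6 + 56232 = 61428.6 s. 1 minute = 60 s, so 61428.6 s = 61428.6 / 60 = 1023.81 minute ≈ 1024 minute (4 s.f.).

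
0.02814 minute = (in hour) 1 minute = 60 s, so 0.02814 minute = 0.02814 * 60 = 1.6884 s. 1 hour = 3600 s, so 1.6884 s = 1.6884 / 3600 = 0.000469 hour. Final answer: 0.000469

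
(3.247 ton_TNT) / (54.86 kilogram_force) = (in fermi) 1 ton_TNT = 4.184e+09 J, so 3.247 ton_TNT = 3.247 * 4.184e+09 = 1.3585448e+10 J. 1 kilogram_force = 9.80665 N, so 54.86 kilogram_force = 54.86 * 9.80665 = 537.99282 N. Combine: 1.3585448e+10 J / 537.99282 N = 25252099 m. 1 fermi = 1e-15 m, so 25252099 m = 25252099 / 1e-15 = 2.5252099e+22 fermi ≈ 2.525e+22 fermi (4 s.f.). Final answer: 2.525e+22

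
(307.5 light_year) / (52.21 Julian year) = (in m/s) 1 light_year = 9.4607305e+15 m, so 307.5 light_year = 307.5 * 9.4607305e+15 = 2.9091746e+18 m. 1 Julian year = 31557600 s, so 52.21 Julian year = 52.21 * 31557600 = 1.6476223e+09 s. Combine: 2.9091746e+18 m / 1.6476223e+09 s = 1.7656805e+09 m/s. Result: 1.7656805e+09 m/s ≈ 1.766e+09 m/s (4 s.f.). Final answer: 1.766e+09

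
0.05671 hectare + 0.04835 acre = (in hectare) 1 hectare = 10000 m^2, so 0.05671 hectare = 0.05671 * 10000 = 567.1 m^2. 1 acre = 4046.8564 m^2, so 0.04835 acre = 0.04835 * 4046.8564 = 195.66551 m^2. Sum: 567.1 + 195.66551 = 762.76551 m^2. 1 hectare = 10000 m^2, so 762.76551 m^2 = 762.76551 / 10000 = 0.076276551 hectare ≈ 0.07628 hectare (4 s.f.). Final answer: 0.07628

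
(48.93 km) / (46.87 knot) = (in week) 1 km = 1000 m, so 48.93 km = 48.93 * 1000 = 48930 m. 1 knot = 0.51444444 m/s, so 46.87 knot = 46.87 * 0.51444444 = 24.112011 m/s. Combine: 48930 m / 24.112011 m/s = 2029.2791 s. 1 week = 604800 s, so 2029.2791 s = 2029.2791 / 604800 = 0.0033552895 week ≈ 0.003355 week (4 s.f.). Final answer: 0.003355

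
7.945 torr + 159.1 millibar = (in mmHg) 1 torr = 133.32237 Pa, so 7.945 torr = 7.945 * 133.32237 = 1059.2462 Pa. 1 millibar = 100 Pa, so 159.1 millibar = 159.1 * 100 = 15910 Pa. Sum: 1059.2462 + 15910 = 16969.246 Pa. 1 mmHg = 133.32237 Pa, so 16969.246 Pa = 16969.246 / 133.32237 = 127.27981 mmHg ≈ 127.3 mmHg (4 s.f.). Final answer: 127.3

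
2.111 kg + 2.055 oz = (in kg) 2.169. Check: 2.111 kg is already in kg. 1 oz = 0.028349523 kg, so 2.055 oz = 2.055 * 0.028349523 = 0.05825827 kg. Sum: 2.111 + 0.05825827 = 2.1692583 kg. Result: 2.1692583 kg ≈ 2.169 kg (4 s.f.).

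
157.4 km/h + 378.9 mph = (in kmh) 1 km/h = 0.27777778 m/s, so 157.4 km/h = 157.4 * 0.27777778 = 43.722222 m/s. 1 mph = 0.44704 m/s, so 378.9 mph = 378.9 * 0.44704 = 169.38346 m/s. Sum: 43.722222 + 169.38346 = 213.10568 m/s. 1 kmh = 0.27777778 m/s, so 213.10568 m/s = 213.10568 / 0.27777778 = 767.18044 kmh ≈ 767.2 kmh (4 s.f.). Final answer: 767.2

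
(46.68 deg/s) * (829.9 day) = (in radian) 5.842e+07. Check: 1 deg/s = 0.017453293 rad/s, so 46.68 deg/s = 46.68 * 0.017453293 = 0.81471969 rad/s. 1 day = 86400 s, so 829.9 day = 829.9 * 86400 = 71703360 s. Combine: 0.81471969 rad/s * 71703360 s = 58418140 rad. 58418140 rad = 58418140 radian ≈ 5.842e+07 radian (4 s.f.).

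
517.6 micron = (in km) 1 micron = 1e-06 m, so 517.6 micron = 517.6 * 1e-06 = 0.0005176 m. 1 km = 1000 m, so 0.0005176 m = 0.0005176 / 1000 = 5.176e-07 km. Final answer: 5.176e-07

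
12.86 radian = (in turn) 2.047. Check: 12.86 radian = 12.86 rad. 1 turn = 6.2831853 rad, so 12.86 rad = 12.86 / 6.2831853 = 2.0467326 turn ≈ 2.047 turn (4 s.f.).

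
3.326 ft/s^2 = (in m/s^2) 1 ft/s^2 = 0.3048 m/s^2, so 3.326 ft/s^2 = 3.326 * 0.3048 = 1.0137648 m/s^2. Result: 1.0137648 m/s^2 ≈ 1.014 m/s^2 (4 s.f.). Final answer: 1.014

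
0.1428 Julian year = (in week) 7.451. Check: 1 Julian year = 31557600 s, so 0.1428 Julian year = 0.1428 * 31557600 = 4506425.3 s. 1 week = 604800 s, so 4506425.3 s = 4506425.3 / 604800 = 7.4511 week ≈ 7.451 week (4 s.f.).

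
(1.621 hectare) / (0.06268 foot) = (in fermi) 1 hectare = 10000 m^2, so 1.621 hectare = 1.621 * 10000 = 16210 m^2. 1 foot = 0.3048 m, so 0.06268 foot = 0.06268 * 0.3048 = 0.019104864 m. Combine: 16210 m^2 / 0.019104864 m = 848475.03 m. 1 fermi = 1e-15 m, so 848475.03 m = 848475.03 / 1e-15 = 8.4847503e+20 fermi ≈ 8.485e+20 fermi (4 s.f.). Final answer: 8.485e+20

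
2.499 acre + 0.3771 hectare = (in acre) 1 acre = 4046.8564 m^2, so 2.499 acre = 2.499 * 4046.8564 = 10113.094 m^2. 1 hectare = 10000 m^2, so 0.3771 hectare = 0.3771 * 10000 = 3771 m^2. Sum: 10113.094 + 3771 = 13884.094 m^2. 1 acre = 4046.8564 m^2, so 13884.094 m^2 = 13884.094 / 4046.8564 = 3.4308344 acre ≈ 3.431 acre (4 s.f.). Final answer: 3.431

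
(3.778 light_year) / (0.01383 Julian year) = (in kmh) 1 light_year = 9.4607305e+15 m, so 3.778 light_year = 3.778 * 9.4607305e+15 = 3.574264e+16 m. 1 Julian year = 31557600 s, so 0.01383 Julian year = 0.01383 * 31557600 = 436441.61 s. Combine: 3.574264e+16 m / 436441.61 s = 8.1895583e+10 m/s. 1 kmh = 0.27777778 m/s, so 8.1895583e+10 m/s = 8.1895583e+10 / 0.27777778 = 2.948241e+11 kmh ≈ 2.948e+11 kmh (4 s.f.). Final answer: 2.948e+11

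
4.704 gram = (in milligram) 4704. Check: 1 gram = 0.001 kg, so 4.704 gram = 4.704 * 0.001 = 0.004704 kg. 1 milligram = 1e-06 kg, so 0.004704 kg = 0.004704 / 1e-06 = 4704 milligram.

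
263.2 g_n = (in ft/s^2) 1 g_n = 9.80665 m/s^2, so 263.2 g_n = 263.2 * 9.80665 = 2581.1103 m/s^2. 1 ft/s^2 = 0.3048 m/s^2, so 2581.1103 m/s^2 = 2581.1103 / 0.3048 = 8468.2096 ft/s^2 ≈ 8468 ft/s^2 (4 s.f.). Final answer: 8468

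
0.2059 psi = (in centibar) 1.42. Check: 1 psi = 6894.7573 Pa, so 0.2059 psi = 0.2059 * 6894.7573 = 1419.6305 Pa. 1 centibar = 1000 Pa, so 1419.6305 Pa = 1419.6305 / 1000 = 1.4196305 centibar ≈ 1.42 centibar (4 s.f.).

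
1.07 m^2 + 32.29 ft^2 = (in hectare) 1.07 m^2 is already in m^2. 1 ft^2 = 0.09290304 m^2, so 32.29 ft^2 = 32.29 * 0.09290304 = 2.9998392 m^2. Sum: 1.07 + 2.9998392 = 4.0698392 m^2. 1 hectare = 10000 m^2, so 4.0698392 m^2 = 4.0698392 / 10000 = 0.00040698392 hectare ≈ 0.000407 hectare (4 s.f.). Final answer: 0.000407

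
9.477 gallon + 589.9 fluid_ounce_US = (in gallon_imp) 11.73. Check: 1 gallon = 0.0037854118 m^3, so 9.477 gallon = 9.477 * 0.0037854118 = 0.035874347 m^3. 1 fluid_ounce_US = 2.957353e-05 m^3, so 589.9 fluid_ounce_US = 589.9 * 2.957353e-05 = 0.017445425 m^3. Sum: 0.035874347 + 0.017445425 = 0.053319773 m^3. 1 gallon_imp = 0.00454609 m^3, so 0.053319773 m^3 = 0.053319773 / 0.00454609 = 11.72871 gallon_imp ≈ 11.73 gallon_imp (4 s.f.).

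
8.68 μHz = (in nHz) 8680. Check: 1 μHz = 1e-06 Hz, so 8.68 μHz = 8.68 * 1e-06 = 8.68e-06 Hz. 1 nHz = 1e-09 Hz, so 8.68e-06 Hz = 8.68e-06 / 1e-09 = 8680 nHz.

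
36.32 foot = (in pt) 3.138e+04. Check: 1 foot = 0.3048 m, so 36.32 foot = 36.32 * 0.3048 = 11.070336 m. 1 pt = 0.00035277778 m, so 11.070336 m = 11.070336 / 0.00035277778 = 31380.48 pt ≈ 3.138e+04 pt (4 s.f.).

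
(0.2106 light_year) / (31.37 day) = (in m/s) 1 light_year = 9.4607305e+15 m, so 0.2106 light_year = 0.2106 * 9.4607305e+15 = 1.9924298e+15 m. 1 day = 86400 s, so 31.37 day = 31.37 * 86400 = 2710368 s. Combine: 1.9924298e+15 m / 2710368 s = 7.3511414e+08 m/s. Result: 7.3511414e+08 m/s ≈ 7.351e+08 m/s (4 s.f.). Final answer: 7.351e+08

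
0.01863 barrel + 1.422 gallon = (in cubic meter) 1 barrel = 0.15898729 m^3, so 0.01863 barrel = 0.01863 * 0.15898729 = 0.0029619333 m^3. 1 gallon = 0.0037854118 m^3, so 1.422 gallon = 1.422 * 0.0037854118 = 0.0053828556 m^3. Sum: 0.0029619333 + 0.0053828556 = 0.0083447889 m^3. 0.0083447889 m^3 = 0.0083447889 cubic meter ≈ 0.008345 cubic meter (4 s.f.). Final answer: 0.008345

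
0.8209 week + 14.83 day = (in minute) 2.963e+04. Check: 1 week = 604800 s, so 0.8209 week = 0.8209 * 604800 = 496480.32 s. 1 day = 86400 s, so 14.83 day = 14.83 * 86400 = 1281312 s. Sum: 496480.32 + 1281312 = 1777792.3 s. 1 minute = 60 s, so 1777792.3 s = 1777792.3 / 60 = 29629.872 minute ≈ 2.963e+04 minute (4 s.f.).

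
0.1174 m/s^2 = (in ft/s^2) 1 ft/s^2 = 0.3048 m/s^2, so 0.1174 m/s^2 = 0.1174 / 0.3048 = 0.3851706 ft/s^2 ≈ 0.3852 ft/s^2 (4 s.f.). Final answer: 0.3852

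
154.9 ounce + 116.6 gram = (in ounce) 1 ounce = 0.028349523 kg, so 154.9 ounce = 154.9 * 0.028349523 = 4.3913411 kg. 1 gram = 0.001 kg, so 116.6 gram = 116.6 * 0.001 = 0.1166 kg. Sum: 4.3913411 + 0.1166 = 4.5079411 kg. 1 ounce = 0.028349523 kg, so 4.5079411 kg = 4.5079411 / 0.028349523 = 159.01294 ounce ≈ 159 ounce (4 s.f.). Final answer: 159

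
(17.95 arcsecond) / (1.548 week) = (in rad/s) 9.295e-11. Check: 1 arcsecond = 4.8481368e-06 rad, so 17.95 arcsecond = 17.95 * 4.8481368e-06 = 8.7024056e-05 rad. 1 week = 604800 s, so 1.548 week = 1.548 * 604800 = 936230.4 s. Combine: 8.7024056e-05 rad / 936230.4 s = 9.2951538e-11 rad/s. Result: 9.2951538e-11 rad/s ≈ 9.295e-11 rad/s (4 s.f.).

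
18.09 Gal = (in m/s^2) 0.1809. Check: 1 Gal = 0.01 m/s^2, so 18.09 Gal = 18.09 * 0.01 = 0.1809 m/s^2. Result: 0.1809 m/s^2.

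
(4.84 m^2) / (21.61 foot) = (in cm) 4.84 m^2 is already in m^2. 1 foot = 0.3048 m, so 21.61 foot = 21.61 * 0.3048 = 6.586728 m. Combine: 4.84 m^2 / 6.586728 m = 0.73481097 m. 1 cm = 0.01 m, so 0.73481097 m = 0.73481097 / 0.01 = 73.481097 cm ≈ 73.48 cm (4 s.f.). Final answer: 73.48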